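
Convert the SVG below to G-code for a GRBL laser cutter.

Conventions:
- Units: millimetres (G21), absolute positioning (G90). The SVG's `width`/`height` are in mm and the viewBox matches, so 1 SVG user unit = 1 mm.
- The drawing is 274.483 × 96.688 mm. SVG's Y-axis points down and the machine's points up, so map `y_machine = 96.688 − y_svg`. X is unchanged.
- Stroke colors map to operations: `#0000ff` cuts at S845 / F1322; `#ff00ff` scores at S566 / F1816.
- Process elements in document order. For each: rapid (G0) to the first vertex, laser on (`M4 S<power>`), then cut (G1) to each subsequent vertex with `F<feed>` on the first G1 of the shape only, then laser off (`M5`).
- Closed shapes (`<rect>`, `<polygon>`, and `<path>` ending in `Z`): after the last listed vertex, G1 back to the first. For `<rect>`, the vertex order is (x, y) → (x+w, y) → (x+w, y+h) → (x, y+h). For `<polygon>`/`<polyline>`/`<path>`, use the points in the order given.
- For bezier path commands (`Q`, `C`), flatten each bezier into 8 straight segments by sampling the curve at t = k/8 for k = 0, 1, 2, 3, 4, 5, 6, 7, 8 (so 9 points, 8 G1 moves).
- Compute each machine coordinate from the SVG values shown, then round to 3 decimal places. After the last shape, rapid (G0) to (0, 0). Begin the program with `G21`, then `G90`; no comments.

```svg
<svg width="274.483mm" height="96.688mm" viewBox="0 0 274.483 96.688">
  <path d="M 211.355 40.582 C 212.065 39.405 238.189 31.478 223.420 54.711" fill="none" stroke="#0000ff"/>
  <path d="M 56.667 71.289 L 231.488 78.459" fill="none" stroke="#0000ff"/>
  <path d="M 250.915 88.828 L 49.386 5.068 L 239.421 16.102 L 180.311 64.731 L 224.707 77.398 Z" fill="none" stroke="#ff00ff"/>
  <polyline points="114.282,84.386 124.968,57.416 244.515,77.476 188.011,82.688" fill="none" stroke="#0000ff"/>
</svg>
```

G21
G90
G0 X211.355 Y56.106
M4 S845
G1 X212.683 Y56.790 F1322
G1 X215.617 Y57.662
G1 X219.379 Y58.279
G1 X223.192 Y58.195
G1 X226.280 Y56.968
G1 X227.865 Y54.152
G1 X227.171 Y49.303
G1 X223.420 Y41.977
M5
G0 X56.667 Y25.399
M4 S845
G1 X231.488 Y18.229 F1322
M5
G0 X250.915 Y7.860
M4 S566
G1 X49.386 Y91.620 F1816
G1 X239.421 Y80.586
G1 X180.311 Y31.957
G1 X224.707 Y19.290
G1 X250.915 Y7.860
M5
G0 X114.282 Y12.302
M4 S845
G1 X124.968 Y39.272 F1322
G1 X244.515 Y19.212
G1 X188.011 Y14.000
M5
G0 X0.000 Y0.000

viewBox `0 0 274.483 96.688` with mm width/height → 1 unit = 1 mm. Flip: y_m = 96.688 − y_svg.

**Shape 1** — `<path>` cubic bezier, stroke `#0000ff` → cut (S845, F1322). Control points (SVG): P0=(211.355,40.582), P1=(212.065,39.405), P2=(238.189,31.478), P3=(223.420,54.711); sampled at t=k/8. Machine vertices: (211.355,56.106) → (212.683,56.790) → (215.617,57.662) → (219.379,58.279) → (223.192,58.195) → (226.280,56.968) → (227.865,54.152) → (227.171,49.303) → (223.420,41.977). Open path.

**Shape 2** — `<path>` line segment, stroke `#0000ff` → cut (S845, F1322). Machine vertices: (56.667,25.399) → (231.488,18.229). Open path.

**Shape 3** — `<path>` closed polygon, stroke `#ff00ff` → score (S566, F1816). Machine vertices: (250.915,7.860) → (49.386,91.620) → (239.421,80.586) → (180.311,31.957) → (224.707,19.290) → (250.915,7.860). Closed: final G1 returns to the first vertex.

**Shape 4** — `<polyline>` open polyline, stroke `#0000ff` → cut (S845, F1322). Machine vertices: (114.282,12.302) → (124.968,39.272) → (244.515,19.212) → (188.011,14.000). Open path.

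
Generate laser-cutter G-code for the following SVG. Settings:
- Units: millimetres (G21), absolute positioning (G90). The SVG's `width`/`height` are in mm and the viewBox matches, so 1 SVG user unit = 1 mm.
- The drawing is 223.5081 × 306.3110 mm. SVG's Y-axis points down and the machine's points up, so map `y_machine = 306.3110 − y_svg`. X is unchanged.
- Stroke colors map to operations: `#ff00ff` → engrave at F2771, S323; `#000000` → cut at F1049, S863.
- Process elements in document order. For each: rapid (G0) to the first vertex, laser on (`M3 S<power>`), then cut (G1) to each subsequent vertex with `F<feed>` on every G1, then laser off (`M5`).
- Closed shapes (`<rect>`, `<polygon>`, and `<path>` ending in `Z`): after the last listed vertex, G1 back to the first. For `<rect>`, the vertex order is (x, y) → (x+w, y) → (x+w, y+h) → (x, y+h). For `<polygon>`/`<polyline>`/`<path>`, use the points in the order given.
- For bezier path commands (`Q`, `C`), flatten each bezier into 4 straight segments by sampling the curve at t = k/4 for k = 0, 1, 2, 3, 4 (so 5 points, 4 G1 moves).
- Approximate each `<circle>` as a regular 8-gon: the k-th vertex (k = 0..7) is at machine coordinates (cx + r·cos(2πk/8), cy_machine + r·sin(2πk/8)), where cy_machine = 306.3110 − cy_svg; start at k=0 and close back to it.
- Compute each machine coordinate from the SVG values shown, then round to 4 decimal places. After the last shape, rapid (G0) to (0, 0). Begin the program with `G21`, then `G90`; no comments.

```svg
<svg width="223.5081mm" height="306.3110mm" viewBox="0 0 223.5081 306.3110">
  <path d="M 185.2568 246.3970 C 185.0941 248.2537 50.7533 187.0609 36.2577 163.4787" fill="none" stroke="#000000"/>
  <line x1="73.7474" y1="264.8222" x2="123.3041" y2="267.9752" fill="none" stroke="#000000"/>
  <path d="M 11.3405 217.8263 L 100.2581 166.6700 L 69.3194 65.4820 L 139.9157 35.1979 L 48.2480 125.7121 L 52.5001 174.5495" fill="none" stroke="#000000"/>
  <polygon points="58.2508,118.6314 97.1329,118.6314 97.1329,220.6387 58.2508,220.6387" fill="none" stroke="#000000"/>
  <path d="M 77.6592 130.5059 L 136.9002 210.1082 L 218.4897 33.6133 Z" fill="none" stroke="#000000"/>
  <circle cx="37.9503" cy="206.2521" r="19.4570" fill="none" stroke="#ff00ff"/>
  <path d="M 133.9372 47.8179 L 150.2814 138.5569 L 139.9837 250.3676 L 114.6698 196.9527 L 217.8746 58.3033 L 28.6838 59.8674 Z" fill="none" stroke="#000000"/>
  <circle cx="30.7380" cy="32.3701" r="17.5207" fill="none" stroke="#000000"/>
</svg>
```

1 u = 1 mm; y_m = 306.3110 − y.

[1] `<path>` cubic bezier, #000000→cut S863 F1049: (185.2568,59.9140) → (163.9455,68.7704) → (116.1321,91.8336) → (65.6313,119.6665) → (36.2577,142.8323)

[2] `<line>` line segment, #000000→cut S863 F1049: (73.7474,41.4888) → (123.3041,38.3358)

[3] `<path>` open polyline, #000000→cut S863 F1049: (11.3405,88.4847) → (100.2581,139.6410) → (69.3194,240.8290) → (139.9157,271.1131) → (48.2480,180.5989) → (52.5001,131.7615)

[4] `<polygon>` rectangle, #000000→cut S863 F1049: (58.2508,187.6796) → (97.1329,187.6796) → (97.1329,85.6723) → (58.2508,85.6723) → (58.2508,187.6796) (closed)

[5] `<path>` closed polygon, #000000→cut S863 F1049: (77.6592,175.8051) → (136.9002,96.2028) → (218.4897,272.6977) → (77.6592,175.8051) (closed)

[6] `<circle>` circle, #ff00ff→engrave S323 F2771: (57.4073,100.0589) → (51.7085,113.8171) → (37.9503,119.5159) → (24.1921,113.8171) → (18.4933,100.0589) → (24.1921,86.3007) → (37.9503,80.6019) → (51.7085,86.3007) → (57.4073,100.0589) (closed)

[7] `<path>` closed polygon, #000000→cut S863 F1049: (133.9372,258.4931) → (150.2814,167.7541) → (139.9837,55.9434) → (114.6698,109.3583) → (217.8746,248.0077) → (28.6838,246.4436) → (133.9372,258.4931) (closed)

[8] `<circle>` circle, #000000→cut S863 F1049: (48.2587,273.9409) → (43.1270,286.3299) → (30.7380,291.4616) → (18.3490,286.3299) → (13.2173,273.9409) → (18.3490,261.5519) → (30.7380,256.4202) → (43.1270,261.5519) → (48.2587,273.9409) (closed)

G21
G90
G0 X185.2568 Y59.9140
M3 S863
G1 X163.9455 Y68.7704 F1049
G1 X116.1321 Y91.8336 F1049
G1 X65.6313 Y119.6665 F1049
G1 X36.2577 Y142.8323 F1049
M5
G0 X73.7474 Y41.4888
M3 S863
G1 X123.3041 Y38.3358 F1049
M5
G0 X11.3405 Y88.4847
M3 S863
G1 X100.2581 Y139.6410 F1049
G1 X69.3194 Y240.8290 F1049
G1 X139.9157 Y271.1131 F1049
G1 X48.2480 Y180.5989 F1049
G1 X52.5001 Y131.7615 F1049
M5
G0 X58.2508 Y187.6796
M3 S863
G1 X97.1329 Y187.6796 F1049
G1 X97.1329 Y85.6723 F1049
G1 X58.2508 Y85.6723 F1049
G1 X58.2508 Y187.6796 F1049
M5
G0 X77.6592 Y175.8051
M3 S863
G1 X136.9002 Y96.2028 F1049
G1 X218.4897 Y272.6977 F1049
G1 X77.6592 Y175.8051 F1049
M5
G0 X57.4073 Y100.0589
M3 S323
G1 X51.7085 Y113.8171 F2771
G1 X37.9503 Y119.5159 F2771
G1 X24.1921 Y113.8171 F2771
G1 X18.4933 Y100.0589 F2771
G1 X24.1921 Y86.3007 F2771
G1 X37.9503 Y80.6019 F2771
G1 X51.7085 Y86.3007 F2771
G1 X57.4073 Y100.0589 F2771
M5
G0 X133.9372 Y258.4931
M3 S863
G1 X150.2814 Y167.7541 F1049
G1 X139.9837 Y55.9434 F1049
G1 X114.6698 Y109.3583 F1049
G1 X217.8746 Y248.0077 F1049
G1 X28.6838 Y246.4436 F1049
G1 X133.9372 Y258.4931 F1049
M5
G0 X48.2587 Y273.9409
M3 S863
G1 X43.1270 Y286.3299 F1049
G1 X30.7380 Y291.4616 F1049
G1 X18.3490 Y286.3299 F1049
G1 X13.2173 Y273.9409 F1049
G1 X18.3490 Y261.5519 F1049
G1 X30.7380 Y256.4202 F1049
G1 X43.1270 Y261.5519 F1049
G1 X48.2587 Y273.9409 F1049
M5
G0 X0.0000 Y0.0000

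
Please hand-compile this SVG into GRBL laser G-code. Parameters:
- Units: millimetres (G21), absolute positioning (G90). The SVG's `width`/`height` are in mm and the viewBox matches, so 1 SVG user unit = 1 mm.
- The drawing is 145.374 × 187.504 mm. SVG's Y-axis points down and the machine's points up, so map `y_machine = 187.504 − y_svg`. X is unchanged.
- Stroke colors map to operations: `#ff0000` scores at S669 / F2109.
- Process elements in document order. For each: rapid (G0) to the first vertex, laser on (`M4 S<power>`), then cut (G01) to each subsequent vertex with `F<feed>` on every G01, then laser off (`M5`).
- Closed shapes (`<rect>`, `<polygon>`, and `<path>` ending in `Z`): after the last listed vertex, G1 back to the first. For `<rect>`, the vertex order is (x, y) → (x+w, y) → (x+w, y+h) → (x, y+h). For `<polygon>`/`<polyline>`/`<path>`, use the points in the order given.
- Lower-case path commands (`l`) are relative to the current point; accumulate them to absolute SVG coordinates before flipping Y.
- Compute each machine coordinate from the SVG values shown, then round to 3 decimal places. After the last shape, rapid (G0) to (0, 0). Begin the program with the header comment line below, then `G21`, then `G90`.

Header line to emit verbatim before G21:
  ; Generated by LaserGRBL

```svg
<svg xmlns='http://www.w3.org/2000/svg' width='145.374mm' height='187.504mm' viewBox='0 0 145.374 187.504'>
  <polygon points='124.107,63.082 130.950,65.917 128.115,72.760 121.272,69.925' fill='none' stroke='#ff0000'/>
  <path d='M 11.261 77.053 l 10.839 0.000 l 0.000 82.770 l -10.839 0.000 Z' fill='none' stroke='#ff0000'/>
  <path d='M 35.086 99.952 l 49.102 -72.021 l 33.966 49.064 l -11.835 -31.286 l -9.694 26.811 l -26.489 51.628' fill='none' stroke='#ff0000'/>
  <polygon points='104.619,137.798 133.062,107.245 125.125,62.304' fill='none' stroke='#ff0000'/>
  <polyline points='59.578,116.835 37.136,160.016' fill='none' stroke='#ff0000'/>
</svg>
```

; Generated by LaserGRBL
G21
G90
G0 X124.107 Y124.422
M4 S669
G01 X130.950 Y121.587 F2109
G01 X128.115 Y114.744 F2109
G01 X121.272 Y117.579 F2109
G01 X124.107 Y124.422 F2109
M5
G0 X11.261 Y110.451
M4 S669
G01 X22.100 Y110.451 F2109
G01 X22.100 Y27.681 F2109
G01 X11.261 Y27.681 F2109
G01 X11.261 Y110.451 F2109
M5
G0 X35.086 Y87.552
M4 S669
G01 X84.188 Y159.573 F2109
G01 X118.154 Y110.509 F2109
G01 X106.319 Y141.795 F2109
G01 X96.625 Y114.984 F2109
G01 X70.136 Y63.356 F2109
M5
G0 X104.619 Y49.706
M4 S669
G01 X133.062 Y80.259 F2109
G01 X125.125 Y125.200 F2109
G01 X104.619 Y49.706 F2109
M5
G0 X59.578 Y70.669
M4 S669
G01 X37.136 Y27.488 F2109
M5
G0 X0.000 Y0.000

Since the viewBox matches the mm dimensions, user units are millimetres directly. The only transform is the Y-flip y_m = 187.504 − y_svg.

Shape 1 is a regular polygon drawn with `<polygon>`. Its stroke #ff0000 means score at S669, F2109. After flipping Y the toolpath is (124.107,124.422) → (130.950,121.587) → (128.115,114.744) → (121.272,117.579) → (124.107,124.422), returning to the start.

Shape 2 is a rectangle drawn with `<path>`. Its stroke #ff0000 means score at S669, F2109. After flipping Y the toolpath is (11.261,110.451) → (22.100,110.451) → (22.100,27.681) → (11.261,27.681) → (11.261,110.451), returning to the start.

Shape 3 is a open polyline drawn with `<path>`. Its stroke #ff0000 means score at S669, F2109. After flipping Y the toolpath is (35.086,87.552) → (84.188,159.573) → (118.154,110.509) → (106.319,141.795) → (96.625,114.984) → (70.136,63.356).

Shape 4 is a closed polygon drawn with `<polygon>`. Its stroke #ff0000 means score at S669, F2109. After flipping Y the toolpath is (104.619,49.706) → (133.062,80.259) → (125.125,125.200) → (104.619,49.706), returning to the start.

Shape 5 is a line segment drawn with `<polyline>`. Its stroke #ff0000 means score at S669, F2109. After flipping Y the toolpath is (59.578,70.669) → (37.136,27.488).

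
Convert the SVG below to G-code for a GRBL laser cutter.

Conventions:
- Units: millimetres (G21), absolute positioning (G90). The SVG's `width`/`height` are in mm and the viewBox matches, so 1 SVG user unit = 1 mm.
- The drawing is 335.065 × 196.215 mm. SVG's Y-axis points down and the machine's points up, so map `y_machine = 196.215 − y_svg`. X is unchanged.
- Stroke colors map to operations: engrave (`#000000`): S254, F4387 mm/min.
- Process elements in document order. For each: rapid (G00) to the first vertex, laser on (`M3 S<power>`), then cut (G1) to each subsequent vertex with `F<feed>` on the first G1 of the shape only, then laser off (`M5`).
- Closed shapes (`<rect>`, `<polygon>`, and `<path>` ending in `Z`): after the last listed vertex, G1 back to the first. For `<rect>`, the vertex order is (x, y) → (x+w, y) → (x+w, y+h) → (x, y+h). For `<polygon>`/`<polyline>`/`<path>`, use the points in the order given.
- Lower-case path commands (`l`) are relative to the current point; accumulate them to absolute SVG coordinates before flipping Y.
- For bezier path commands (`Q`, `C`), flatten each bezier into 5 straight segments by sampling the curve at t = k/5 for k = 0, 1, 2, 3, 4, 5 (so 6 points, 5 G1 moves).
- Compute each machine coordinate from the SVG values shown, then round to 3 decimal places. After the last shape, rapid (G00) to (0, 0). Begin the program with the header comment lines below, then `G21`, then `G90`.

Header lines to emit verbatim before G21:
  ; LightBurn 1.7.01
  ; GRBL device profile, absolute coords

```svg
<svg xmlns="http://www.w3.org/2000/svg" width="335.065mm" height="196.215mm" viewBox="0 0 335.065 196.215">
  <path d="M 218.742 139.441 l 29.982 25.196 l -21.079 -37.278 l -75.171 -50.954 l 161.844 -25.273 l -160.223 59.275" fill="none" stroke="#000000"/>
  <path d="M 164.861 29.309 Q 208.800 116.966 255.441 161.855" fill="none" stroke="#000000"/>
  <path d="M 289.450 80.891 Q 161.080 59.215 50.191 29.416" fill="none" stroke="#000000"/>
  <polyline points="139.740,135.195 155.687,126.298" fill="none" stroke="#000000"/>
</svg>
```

Since the viewBox matches the mm dimensions, user units are millimetres directly. The only transform is the Y-flip y_m = 196.215 − y_svg.

Shape 1 is a open polyline drawn with `<path>`. Its stroke #000000 means engrave at S254, F4387. After flipping Y the toolpath is (218.742,56.774) → (248.724,31.578) → (227.645,68.856) → (152.474,119.810) → (314.318,145.083) → (154.095,85.808).

Shape 2 is a quadratic bezier drawn with `<path>`. Its stroke #000000 means engrave at S254, F4387. After flipping Y the toolpath is (164.861,166.906) → (182.545,133.554) → (200.445,103.623) → (218.561,77.114) → (236.893,54.026) → (255.441,34.360).

Shape 3 is a quadratic bezier drawn with `<path>`. Its stroke #000000 means engrave at S254, F4387. After flipping Y the toolpath is (289.450,115.324) → (238.801,124.319) → (189.551,133.964) → (141.699,144.259) → (95.246,155.204) → (50.191,166.799).

Shape 4 is a line segment drawn with `<polyline>`. Its stroke #000000 means engrave at S254, F4387. After flipping Y the toolpath is (139.740,61.020) → (155.687,69.917).

; LightBurn 1.7.01
; GRBL device profile, absolute coords
G21
G90
G00 X218.742 Y56.774
M3 S254
G1 X248.724 Y31.578 F4387
G1 X227.645 Y68.856
G1 X152.474 Y119.810
G1 X314.318 Y145.083
G1 X154.095 Y85.808
M5
G00 X164.861 Y166.906
M3 S254
G1 X182.545 Y133.554 F4387
G1 X200.445 Y103.623
G1 X218.561 Y77.114
G1 X236.893 Y54.026
G1 X255.441 Y34.360
M5
G00 X289.450 Y115.324
M3 S254
G1 X238.801 Y124.319 F4387
G1 X189.551 Y133.964
G1 X141.699 Y144.259
G1 X95.246 Y155.204
G1 X50.191 Y166.799
M5
G00 X139.740 Y61.020
M3 S254
G1 X155.687 Y69.917 F4387
M5
G00 X0.000 Y0.000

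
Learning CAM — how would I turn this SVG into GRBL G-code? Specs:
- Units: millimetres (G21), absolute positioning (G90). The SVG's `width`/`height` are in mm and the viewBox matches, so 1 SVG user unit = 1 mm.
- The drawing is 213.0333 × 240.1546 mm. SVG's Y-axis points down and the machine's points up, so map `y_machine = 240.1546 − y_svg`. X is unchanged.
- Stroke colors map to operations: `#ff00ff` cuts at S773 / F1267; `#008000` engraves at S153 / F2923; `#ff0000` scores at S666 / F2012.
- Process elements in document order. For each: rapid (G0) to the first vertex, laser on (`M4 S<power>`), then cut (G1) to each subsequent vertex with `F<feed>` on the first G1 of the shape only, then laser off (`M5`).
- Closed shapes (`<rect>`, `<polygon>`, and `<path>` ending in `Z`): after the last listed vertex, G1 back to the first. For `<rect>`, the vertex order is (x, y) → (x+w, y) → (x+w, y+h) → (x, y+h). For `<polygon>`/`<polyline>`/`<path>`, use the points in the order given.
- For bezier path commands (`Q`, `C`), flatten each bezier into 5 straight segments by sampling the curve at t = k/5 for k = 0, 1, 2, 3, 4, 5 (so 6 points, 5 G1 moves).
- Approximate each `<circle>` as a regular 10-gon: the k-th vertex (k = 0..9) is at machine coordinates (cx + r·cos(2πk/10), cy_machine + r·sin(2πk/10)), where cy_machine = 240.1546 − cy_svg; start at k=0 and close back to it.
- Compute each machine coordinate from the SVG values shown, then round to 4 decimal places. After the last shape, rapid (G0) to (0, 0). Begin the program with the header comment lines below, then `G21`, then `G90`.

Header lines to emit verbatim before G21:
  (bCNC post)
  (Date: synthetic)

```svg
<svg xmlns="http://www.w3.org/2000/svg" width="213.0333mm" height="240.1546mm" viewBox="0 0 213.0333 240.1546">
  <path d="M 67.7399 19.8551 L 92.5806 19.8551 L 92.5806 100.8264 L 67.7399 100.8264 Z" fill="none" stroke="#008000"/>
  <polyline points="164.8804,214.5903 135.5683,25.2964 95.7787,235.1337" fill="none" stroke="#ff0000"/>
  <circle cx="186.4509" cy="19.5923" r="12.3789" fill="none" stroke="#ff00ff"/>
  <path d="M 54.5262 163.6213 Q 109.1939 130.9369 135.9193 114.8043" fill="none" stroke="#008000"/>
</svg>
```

1 u = 1 mm; y_m = 240.1546 − y.

[1] `<path>` rectangle, #008000→engrave S153 F2923: (67.7399,220.2995) → (92.5806,220.2995) → (92.5806,139.3282) → (67.7399,139.3282) → (67.7399,220.2995) (closed)

[2] `<polyline>` open polyline, #ff0000→score S666 F2012: (164.8804,25.5643) → (135.5683,214.8582) → (95.7787,5.0209)

[3] `<circle>` circle, #ff00ff→cut S773 F1267: (198.8298,220.5623) → (196.4656,227.8384) → (190.2762,232.3353) → (182.6256,232.3353) → (176.4362,227.8384) → (174.0720,220.5623) → (176.4362,213.2862) → (182.6256,208.7893) → (190.2762,208.7893) → (196.4656,213.2862) → (198.8298,220.5623) (closed)

[4] `<path>` quadratic bezier, #008000→engrave S153 F2923: (54.5262,76.5333) → (75.2756,88.9450) → (93.7896,100.0325) → (110.0682,109.7959) → (124.1114,118.2352) → (135.9193,125.3503)

(bCNC post)
(Date: synthetic)
G21
G90
G0 X67.7399 Y220.2995
M4 S153
G1 X92.5806 Y220.2995 F2923
G1 X92.5806 Y139.3282
G1 X67.7399 Y139.3282
G1 X67.7399 Y220.2995
M5
G0 X164.8804 Y25.5643
M4 S666
G1 X135.5683 Y214.8582 F2012
G1 X95.7787 Y5.0209
M5
G0 X198.8298 Y220.5623
M4 S773
G1 X196.4656 Y227.8384 F1267
G1 X190.2762 Y232.3353
G1 X182.6256 Y232.3353
G1 X176.4362 Y227.8384
G1 X174.0720 Y220.5623
G1 X176.4362 Y213.2862
G1 X182.6256 Y208.7893
G1 X190.2762 Y208.7893
G1 X196.4656 Y213.2862
G1 X198.8298 Y220.5623
M5
G0 X54.5262 Y76.5333
M4 S153
G1 X75.2756 Y88.9450 F2923
G1 X93.7896 Y100.0325
G1 X110.0682 Y109.7959
G1 X124.1114 Y118.2352
G1 X135.9193 Y125.3503
M5
G0 X0.0000 Y0.0000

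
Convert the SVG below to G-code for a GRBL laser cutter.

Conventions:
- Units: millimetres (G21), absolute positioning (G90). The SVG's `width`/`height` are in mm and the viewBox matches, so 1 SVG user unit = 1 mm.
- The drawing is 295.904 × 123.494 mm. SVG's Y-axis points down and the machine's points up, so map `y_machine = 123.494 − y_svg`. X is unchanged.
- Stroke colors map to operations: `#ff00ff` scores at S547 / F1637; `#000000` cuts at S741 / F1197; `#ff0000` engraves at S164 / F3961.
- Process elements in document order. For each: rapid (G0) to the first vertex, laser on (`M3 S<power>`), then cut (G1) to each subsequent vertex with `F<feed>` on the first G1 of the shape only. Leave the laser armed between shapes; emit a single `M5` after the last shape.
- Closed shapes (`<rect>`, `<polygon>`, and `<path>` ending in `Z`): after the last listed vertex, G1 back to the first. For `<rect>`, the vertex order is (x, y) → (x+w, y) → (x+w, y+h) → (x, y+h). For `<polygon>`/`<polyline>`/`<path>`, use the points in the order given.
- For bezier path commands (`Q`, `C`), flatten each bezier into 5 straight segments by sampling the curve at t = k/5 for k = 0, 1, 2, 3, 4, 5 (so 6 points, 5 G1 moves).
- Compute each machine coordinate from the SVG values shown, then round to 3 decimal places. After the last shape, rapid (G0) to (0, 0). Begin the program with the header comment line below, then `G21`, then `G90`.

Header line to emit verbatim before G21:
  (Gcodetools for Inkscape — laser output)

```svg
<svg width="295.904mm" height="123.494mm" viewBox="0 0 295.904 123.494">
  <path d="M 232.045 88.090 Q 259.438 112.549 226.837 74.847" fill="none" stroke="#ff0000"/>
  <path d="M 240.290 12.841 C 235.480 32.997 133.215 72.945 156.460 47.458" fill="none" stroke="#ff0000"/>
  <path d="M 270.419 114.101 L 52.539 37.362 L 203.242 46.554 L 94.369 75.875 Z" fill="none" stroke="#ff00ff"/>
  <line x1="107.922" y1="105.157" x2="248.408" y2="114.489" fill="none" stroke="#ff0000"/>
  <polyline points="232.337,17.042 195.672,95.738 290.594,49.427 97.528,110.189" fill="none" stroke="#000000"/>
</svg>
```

Since the viewBox matches the mm dimensions, user units are millimetres directly. The only transform is the Y-flip y_m = 123.494 − y_svg.

Shape 1 is a quadratic bezier drawn with `<path>`. Its stroke #ff0000 means engrave at S164, F3961. After flipping Y the toolpath is (232.045,35.404) → (240.602,28.107) → (244.360,25.783) → (243.319,28.431) → (237.478,36.053) → (226.837,48.647).

Shape 2 is a cubic bezier drawn with `<path>`. Its stroke #ff0000 means engrave at S164, F3961. After flipping Y the toolpath is (240.290,110.653) → (227.493,96.866) → (202.009,82.420) → (174.541,71.406) → (155.790,67.914) → (156.460,76.036).

Shape 3 is a closed polygon drawn with `<path>`. Its stroke #ff00ff means score at S547, F1637. After flipping Y the toolpath is (270.419,9.393) → (52.539,86.132) → (203.242,76.940) → (94.369,47.619) → (270.419,9.393), returning to the start.

Shape 4 is a line segment drawn with `<line>`. Its stroke #ff0000 means engrave at S164, F3961. After flipping Y the toolpath is (107.922,18.337) → (248.408,9.005).

Shape 5 is a open polyline drawn with `<polyline>`. Its stroke #000000 means cut at S741, F1197. After flipping Y the toolpath is (232.337,106.452) → (195.672,27.756) → (290.594,74.067) → (97.528,13.305).

(Gcodetools for Inkscape — laser output)
G21
G90
G0 X232.045 Y35.404
M3 S164
G1 X240.602 Y28.107 F3961
G1 X244.360 Y25.783
G1 X243.319 Y28.431
G1 X237.478 Y36.053
G1 X226.837 Y48.647
G0 X240.290 Y110.653
M3 S164
G1 X227.493 Y96.866 F3961
G1 X202.009 Y82.420
G1 X174.541 Y71.406
G1 X155.790 Y67.914
G1 X156.460 Y76.036
G0 X270.419 Y9.393
M3 S547
G1 X52.539 Y86.132 F1637
G1 X203.242 Y76.940
G1 X94.369 Y47.619
G1 X270.419 Y9.393
G0 X107.922 Y18.337
M3 S164
G1 X248.408 Y9.005 F3961
G0 X232.337 Y106.452
M3 S741
G1 X195.672 Y27.756 F1197
G1 X290.594 Y74.067
G1 X97.528 Y13.305
M5
G0 X0.000 Y0.000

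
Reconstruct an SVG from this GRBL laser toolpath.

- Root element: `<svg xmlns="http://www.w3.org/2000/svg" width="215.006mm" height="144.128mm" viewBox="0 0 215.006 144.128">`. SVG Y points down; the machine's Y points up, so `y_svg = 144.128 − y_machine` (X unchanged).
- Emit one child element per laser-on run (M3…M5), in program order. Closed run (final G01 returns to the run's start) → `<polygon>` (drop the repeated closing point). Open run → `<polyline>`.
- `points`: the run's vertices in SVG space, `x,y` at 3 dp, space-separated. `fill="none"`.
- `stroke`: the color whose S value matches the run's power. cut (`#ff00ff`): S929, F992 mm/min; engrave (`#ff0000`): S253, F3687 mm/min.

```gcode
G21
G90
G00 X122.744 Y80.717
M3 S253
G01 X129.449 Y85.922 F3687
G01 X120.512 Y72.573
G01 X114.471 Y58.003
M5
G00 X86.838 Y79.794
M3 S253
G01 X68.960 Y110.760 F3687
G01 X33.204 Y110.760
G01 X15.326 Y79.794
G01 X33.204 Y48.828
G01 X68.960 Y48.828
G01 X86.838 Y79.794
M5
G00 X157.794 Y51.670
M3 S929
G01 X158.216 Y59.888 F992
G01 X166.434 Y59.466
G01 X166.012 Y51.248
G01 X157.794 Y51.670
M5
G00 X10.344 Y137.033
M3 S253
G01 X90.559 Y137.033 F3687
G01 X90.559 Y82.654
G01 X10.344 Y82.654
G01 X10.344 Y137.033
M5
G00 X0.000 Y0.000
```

<svg xmlns="http://www.w3.org/2000/svg" width="215.006mm" height="144.128mm" viewBox="0 0 215.006 144.128">
  <polyline points="122.744,63.411 129.449,58.206 120.512,71.555 114.471,86.125" fill="none" stroke="#ff0000"/>
  <polygon points="86.838,64.334 68.960,33.368 33.204,33.368 15.326,64.334 33.204,95.300 68.960,95.300" fill="none" stroke="#ff0000"/>
  <polygon points="157.794,92.458 158.216,84.240 166.434,84.662 166.012,92.880" fill="none" stroke="#ff00ff"/>
  <polygon points="10.344,7.095 90.559,7.095 90.559,61.474 10.344,61.474" fill="none" stroke="#ff0000"/>
</svg>

Machine Y-up, SVG Y-down with viewBox height 144.128, so y_svg = 144.128 − y_machine; X carries over.

Run 1: the run's S253 means `#ff0000` (engrave). The run is open, so emit a `<polyline>` with points (Y-flipped): 122.744,63.411 129.449,58.206 120.512,71.555 114.471,86.125.

Run 2: power S253 maps to stroke `#ff0000` (engrave). The run returns to its start, so emit a `<polygon>` with points (Y-flipped): 86.838,64.334 68.960,33.368 33.204,33.368 15.326,64.334 33.204,95.300 68.960,95.300.

Run 3: S929 ⇒ cut layer `#ff00ff`. The run returns to its start, so emit a `<polygon>` with points (Y-flipped): 157.794,92.458 158.216,84.240 166.434,84.662 166.012,92.880.

Run 4: power S253 maps to stroke `#ff0000` (engrave). The run returns to its start, so emit a `<polygon>` with points (Y-flipped): 10.344,7.095 90.559,7.095 90.559,61.474 10.344,61.474.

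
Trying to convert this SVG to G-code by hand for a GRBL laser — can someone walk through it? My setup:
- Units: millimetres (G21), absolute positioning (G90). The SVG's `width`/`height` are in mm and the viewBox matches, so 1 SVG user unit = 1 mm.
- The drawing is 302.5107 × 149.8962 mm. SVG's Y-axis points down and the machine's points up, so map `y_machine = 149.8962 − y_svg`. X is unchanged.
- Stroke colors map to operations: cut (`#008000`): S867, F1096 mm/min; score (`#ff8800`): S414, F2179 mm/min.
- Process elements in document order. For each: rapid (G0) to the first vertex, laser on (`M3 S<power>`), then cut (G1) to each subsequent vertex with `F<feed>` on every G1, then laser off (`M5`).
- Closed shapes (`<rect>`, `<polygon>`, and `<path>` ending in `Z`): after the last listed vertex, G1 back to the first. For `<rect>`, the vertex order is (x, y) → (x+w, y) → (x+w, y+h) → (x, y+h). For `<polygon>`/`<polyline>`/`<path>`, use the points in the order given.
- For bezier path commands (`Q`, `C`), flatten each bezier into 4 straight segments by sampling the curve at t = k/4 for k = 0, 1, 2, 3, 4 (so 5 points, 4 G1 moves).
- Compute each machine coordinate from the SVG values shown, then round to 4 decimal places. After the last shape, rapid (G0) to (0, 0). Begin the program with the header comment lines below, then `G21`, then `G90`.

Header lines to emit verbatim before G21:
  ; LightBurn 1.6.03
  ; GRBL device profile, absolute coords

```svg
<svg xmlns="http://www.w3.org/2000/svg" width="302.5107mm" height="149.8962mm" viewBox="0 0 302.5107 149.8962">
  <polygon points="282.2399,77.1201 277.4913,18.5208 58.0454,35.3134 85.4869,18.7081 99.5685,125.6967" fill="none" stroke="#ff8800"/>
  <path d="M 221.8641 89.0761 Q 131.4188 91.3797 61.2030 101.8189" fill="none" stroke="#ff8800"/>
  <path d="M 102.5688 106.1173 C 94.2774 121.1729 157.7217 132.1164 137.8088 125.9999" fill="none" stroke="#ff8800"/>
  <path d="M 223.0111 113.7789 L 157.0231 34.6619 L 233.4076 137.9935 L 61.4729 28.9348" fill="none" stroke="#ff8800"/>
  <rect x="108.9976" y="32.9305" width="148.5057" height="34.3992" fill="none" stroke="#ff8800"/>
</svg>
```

; LightBurn 1.6.03
; GRBL device profile, absolute coords
G21
G90
G0 X282.2399 Y72.7761
M3 S414
G1 X277.4913 Y131.3754 F2179
G1 X58.0454 Y114.5828 F2179
G1 X85.4869 Y131.1881 F2179
G1 X99.5685 Y24.1995 F2179
G1 X282.2399 Y72.7761 F2179
M5
G0 X221.8641 Y60.8201
M3 S414
G1 X177.9058 Y59.1598 F2179
G1 X136.4762 Y56.4826 F2179
G1 X97.5752 Y52.7884 F2179
G1 X61.2030 Y48.0773 F2179
M5
G0 X102.5688 Y43.7789
M3 S414
G1 X107.3774 Y33.4605 F2179
G1 X124.5469 Y25.8981 F2179
G1 X139.5373 Y22.3054 F2179
G1 X137.8088 Y23.8963 F2179
M5
G0 X223.0111 Y36.1173
M3 S414
G1 X157.0231 Y115.2343 F2179
G1 X233.4076 Y11.9027 F2179
G1 X61.4729 Y120.9614 F2179
M5
G0 X108.9976 Y116.9657
M3 S414
G1 X257.5033 Y116.9657 F2179
G1 X257.5033 Y82.5665 F2179
G1 X108.9976 Y82.5665 F2179
G1 X108.9976 Y116.9657 F2179
M5
G0 X0.0000 Y0.0000

1 u = 1 mm; y_m = 149.8962 − y.

[1] `<polygon>` closed polygon, #ff8800→score S414 F2179: (282.2399,72.7761) → (277.4913,131.3754) → (58.0454,114.5828) → (85.4869,131.1881) → (99.5685,24.1995) → (282.2399,72.7761) (closed)

[2] `<path>` quadratic bezier, #ff8800→score S414 F2179: (221.8641,60.8201) → (177.9058,59.1598) → (136.4762,56.4826) → (97.5752,52.7884) → (61.2030,48.0773)

[3] `<path>` cubic bezier, #ff8800→score S414 F2179: (102.5688,43.7789) → (107.3774,33.4605) → (124.5469,25.8981) → (139.5373,22.3054) → (137.8088,23.8963)

[4] `<path>` open polyline, #ff8800→score S414 F2179: (223.0111,36.1173) → (157.0231,115.2343) → (233.4076,11.9027) → (61.4729,120.9614)

[5] `<rect>` rectangle, #ff8800→score S414 F2179: (108.9976,116.9657) → (257.5033,116.9657) → (257.5033,82.5665) → (108.9976,82.5665) → (108.9976,116.9657) (closed)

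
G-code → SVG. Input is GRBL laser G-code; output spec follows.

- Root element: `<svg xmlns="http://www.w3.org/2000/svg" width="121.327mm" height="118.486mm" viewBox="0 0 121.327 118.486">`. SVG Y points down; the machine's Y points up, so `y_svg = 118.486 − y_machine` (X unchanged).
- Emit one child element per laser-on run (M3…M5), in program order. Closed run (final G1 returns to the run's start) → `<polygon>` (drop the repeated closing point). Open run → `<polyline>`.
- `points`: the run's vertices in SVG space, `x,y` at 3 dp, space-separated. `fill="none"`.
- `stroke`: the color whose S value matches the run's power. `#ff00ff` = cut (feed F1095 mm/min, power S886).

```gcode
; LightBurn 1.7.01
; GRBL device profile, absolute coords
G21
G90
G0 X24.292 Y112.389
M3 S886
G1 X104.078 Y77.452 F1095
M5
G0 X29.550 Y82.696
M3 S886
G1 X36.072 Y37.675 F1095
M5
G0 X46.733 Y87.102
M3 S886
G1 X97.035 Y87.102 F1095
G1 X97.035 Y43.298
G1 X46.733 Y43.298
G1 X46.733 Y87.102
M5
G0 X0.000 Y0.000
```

<svg xmlns="http://www.w3.org/2000/svg" width="121.327mm" height="118.486mm" viewBox="0 0 121.327 118.486">
  <polyline points="24.292,6.097 104.078,41.034" fill="none" stroke="#ff00ff"/>
  <polyline points="29.550,35.790 36.072,80.811" fill="none" stroke="#ff00ff"/>
  <polygon points="46.733,31.384 97.035,31.384 97.035,75.188 46.733,75.188" fill="none" stroke="#ff00ff"/>
</svg>

Machine Y-up, SVG Y-down with viewBox height 118.486, so y_svg = 118.486 − y_machine; X carries over. Every run uses S886, so all elements get stroke `#ff00ff` (cut).

Run 1: The run is open, so emit a `<polyline>` with points (Y-flipped): 24.292,6.097 104.078,41.034.

Run 2: The run is open, so emit a `<polyline>` with points (Y-flipped): 29.550,35.790 36.072,80.811.

Run 3: The run returns to its start, so emit a `<polygon>` with points (Y-flipped): 46.733,31.384 97.035,31.384 97.035,75.188 46.733,75.188.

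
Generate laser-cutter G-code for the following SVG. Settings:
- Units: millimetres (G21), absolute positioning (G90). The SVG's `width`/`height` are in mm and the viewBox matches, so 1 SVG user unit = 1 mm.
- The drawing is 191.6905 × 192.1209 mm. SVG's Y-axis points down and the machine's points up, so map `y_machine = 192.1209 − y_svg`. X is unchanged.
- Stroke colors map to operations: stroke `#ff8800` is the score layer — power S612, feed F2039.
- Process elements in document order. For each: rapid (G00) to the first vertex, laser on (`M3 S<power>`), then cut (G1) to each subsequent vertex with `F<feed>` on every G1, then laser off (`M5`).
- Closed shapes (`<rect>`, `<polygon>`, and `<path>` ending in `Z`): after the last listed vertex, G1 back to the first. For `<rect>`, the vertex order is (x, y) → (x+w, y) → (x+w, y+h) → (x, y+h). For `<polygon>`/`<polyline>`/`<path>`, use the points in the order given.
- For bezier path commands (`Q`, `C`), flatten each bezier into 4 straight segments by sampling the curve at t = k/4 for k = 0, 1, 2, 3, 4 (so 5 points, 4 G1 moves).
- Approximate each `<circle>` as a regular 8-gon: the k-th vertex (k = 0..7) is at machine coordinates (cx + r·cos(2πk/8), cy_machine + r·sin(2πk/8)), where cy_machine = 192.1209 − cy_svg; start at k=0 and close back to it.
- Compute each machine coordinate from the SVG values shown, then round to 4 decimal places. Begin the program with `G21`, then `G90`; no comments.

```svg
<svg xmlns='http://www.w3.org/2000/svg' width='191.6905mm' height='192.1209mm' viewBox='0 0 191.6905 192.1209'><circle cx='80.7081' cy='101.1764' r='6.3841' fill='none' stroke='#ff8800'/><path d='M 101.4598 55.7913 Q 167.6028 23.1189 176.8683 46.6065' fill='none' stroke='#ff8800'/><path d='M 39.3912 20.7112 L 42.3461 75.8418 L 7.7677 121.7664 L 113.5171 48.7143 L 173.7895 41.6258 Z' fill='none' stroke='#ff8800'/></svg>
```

G21
G90
G00 X87.0922 Y90.9445
M3 S612
G1 X85.2223 Y95.4587 F2039
G1 X80.7081 Y97.3286 F2039
G1 X76.1939 Y95.4587 F2039
G1 X74.3240 Y90.9445 F2039
G1 X76.1939 Y86.4303 F2039
G1 X80.7081 Y84.5604 F2039
G1 X85.2223 Y86.4303 F2039
G1 X87.0922 Y90.9445 F2039
M5
G00 X101.4598 Y136.3296
M3 S612
G1 X130.9765 Y149.1558 F2039
G1 X153.3834 Y154.9620 F2039
G1 X168.6807 Y153.7482 F2039
G1 X176.8683 Y145.5144 F2039
M5
G00 X39.3912 Y171.4097
M3 S612
G1 X42.3461 Y116.2791 F2039
G1 X7.7677 Y70.3545 F2039
G1 X113.5171 Y143.4066 F2039
G1 X173.7895 Y150.4951 F2039
G1 X39.3912 Y171.4097 F2039
M5

1 u = 1 mm; y_m = 192.1209 − y.

[1] `<circle>` circle, #ff8800→score S612 F2039: (87.0922,90.9445) → (85.2223,95.4587) → (80.7081,97.3286) → (76.1939,95.4587) → (74.3240,90.9445) → (76.1939,86.4303) → (80.7081,84.5604) → (85.2223,86.4303) → (87.0922,90.9445) (closed)

[2] `<path>` quadratic bezier, #ff8800→score S612 F2039: (101.4598,136.3296) → (130.9765,149.1558) → (153.3834,154.9620) → (168.6807,153.7482) → (176.8683,145.5144)

[3] `<path>` closed polygon, #ff8800→score S612 F2039: (39.3912,171.4097) → (42.3461,116.2791) → (7.7677,70.3545) → (113.5171,143.4066) → (173.7895,150.4951) → (39.3912,171.4097) (closed)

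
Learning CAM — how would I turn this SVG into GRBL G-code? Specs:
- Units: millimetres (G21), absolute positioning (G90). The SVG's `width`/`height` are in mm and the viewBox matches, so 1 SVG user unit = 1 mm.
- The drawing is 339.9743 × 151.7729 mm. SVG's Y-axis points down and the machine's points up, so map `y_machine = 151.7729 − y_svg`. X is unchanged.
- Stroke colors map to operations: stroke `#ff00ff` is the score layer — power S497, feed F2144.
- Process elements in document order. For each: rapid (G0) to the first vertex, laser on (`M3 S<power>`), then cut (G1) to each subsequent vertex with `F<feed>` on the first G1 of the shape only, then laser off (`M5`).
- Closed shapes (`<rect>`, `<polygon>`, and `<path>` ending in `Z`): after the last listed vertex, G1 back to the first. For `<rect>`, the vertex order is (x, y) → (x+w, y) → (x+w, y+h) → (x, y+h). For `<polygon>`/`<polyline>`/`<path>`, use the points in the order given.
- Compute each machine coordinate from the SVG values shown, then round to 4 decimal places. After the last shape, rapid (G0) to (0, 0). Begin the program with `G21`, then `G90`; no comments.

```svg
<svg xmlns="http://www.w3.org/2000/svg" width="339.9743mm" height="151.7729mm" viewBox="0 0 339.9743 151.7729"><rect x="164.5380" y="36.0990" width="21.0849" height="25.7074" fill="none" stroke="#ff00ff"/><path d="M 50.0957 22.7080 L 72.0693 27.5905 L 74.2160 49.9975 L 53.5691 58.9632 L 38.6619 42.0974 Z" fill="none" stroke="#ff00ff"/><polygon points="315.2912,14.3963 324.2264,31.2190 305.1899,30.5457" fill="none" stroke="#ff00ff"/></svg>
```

Since the viewBox matches the mm dimensions, user units are millimetres directly. The only transform is the Y-flip y_m = 151.7729 − y_svg.

Shape 1 is a rectangle drawn with `<rect>`. Its stroke #ff00ff means score at S497, F2144. After flipping Y the toolpath is (164.5380,115.6739) → (185.6229,115.6739) → (185.6229,89.9665) → (164.5380,89.9665) → (164.5380,115.6739), returning to the start.

Shape 2 is a regular polygon drawn with `<path>`. Its stroke #ff00ff means score at S497, F2144. After flipping Y the toolpath is (50.0957,129.0649) → (72.0693,124.1824) → (74.2160,101.7754) → (53.5691,92.8097) → (38.6619,109.6755) → (50.0957,129.0649), returning to the start.

Shape 3 is a regular polygon drawn with `<polygon>`. Its stroke #ff00ff means score at S497, F2144. After flipping Y the toolpath is (315.2912,137.3766) → (324.2264,120.5539) → (305.1899,121.2272) → (315.2912,137.3766), returning to the start.

G21
G90
G0 X164.5380 Y115.6739
M3 S497
G1 X185.6229 Y115.6739 F2144
G1 X185.6229 Y89.9665
G1 X164.5380 Y89.9665
G1 X164.5380 Y115.6739
M5
G0 X50.0957 Y129.0649
M3 S497
G1 X72.0693 Y124.1824 F2144
G1 X74.2160 Y101.7754
G1 X53.5691 Y92.8097
G1 X38.6619 Y109.6755
G1 X50.0957 Y129.0649
M5
G0 X315.2912 Y137.3766
M3 S497
G1 X324.2264 Y120.5539 F2144
G1 X305.1899 Y121.2272
G1 X315.2912 Y137.3766
M5
G0 X0.0000 Y0.0000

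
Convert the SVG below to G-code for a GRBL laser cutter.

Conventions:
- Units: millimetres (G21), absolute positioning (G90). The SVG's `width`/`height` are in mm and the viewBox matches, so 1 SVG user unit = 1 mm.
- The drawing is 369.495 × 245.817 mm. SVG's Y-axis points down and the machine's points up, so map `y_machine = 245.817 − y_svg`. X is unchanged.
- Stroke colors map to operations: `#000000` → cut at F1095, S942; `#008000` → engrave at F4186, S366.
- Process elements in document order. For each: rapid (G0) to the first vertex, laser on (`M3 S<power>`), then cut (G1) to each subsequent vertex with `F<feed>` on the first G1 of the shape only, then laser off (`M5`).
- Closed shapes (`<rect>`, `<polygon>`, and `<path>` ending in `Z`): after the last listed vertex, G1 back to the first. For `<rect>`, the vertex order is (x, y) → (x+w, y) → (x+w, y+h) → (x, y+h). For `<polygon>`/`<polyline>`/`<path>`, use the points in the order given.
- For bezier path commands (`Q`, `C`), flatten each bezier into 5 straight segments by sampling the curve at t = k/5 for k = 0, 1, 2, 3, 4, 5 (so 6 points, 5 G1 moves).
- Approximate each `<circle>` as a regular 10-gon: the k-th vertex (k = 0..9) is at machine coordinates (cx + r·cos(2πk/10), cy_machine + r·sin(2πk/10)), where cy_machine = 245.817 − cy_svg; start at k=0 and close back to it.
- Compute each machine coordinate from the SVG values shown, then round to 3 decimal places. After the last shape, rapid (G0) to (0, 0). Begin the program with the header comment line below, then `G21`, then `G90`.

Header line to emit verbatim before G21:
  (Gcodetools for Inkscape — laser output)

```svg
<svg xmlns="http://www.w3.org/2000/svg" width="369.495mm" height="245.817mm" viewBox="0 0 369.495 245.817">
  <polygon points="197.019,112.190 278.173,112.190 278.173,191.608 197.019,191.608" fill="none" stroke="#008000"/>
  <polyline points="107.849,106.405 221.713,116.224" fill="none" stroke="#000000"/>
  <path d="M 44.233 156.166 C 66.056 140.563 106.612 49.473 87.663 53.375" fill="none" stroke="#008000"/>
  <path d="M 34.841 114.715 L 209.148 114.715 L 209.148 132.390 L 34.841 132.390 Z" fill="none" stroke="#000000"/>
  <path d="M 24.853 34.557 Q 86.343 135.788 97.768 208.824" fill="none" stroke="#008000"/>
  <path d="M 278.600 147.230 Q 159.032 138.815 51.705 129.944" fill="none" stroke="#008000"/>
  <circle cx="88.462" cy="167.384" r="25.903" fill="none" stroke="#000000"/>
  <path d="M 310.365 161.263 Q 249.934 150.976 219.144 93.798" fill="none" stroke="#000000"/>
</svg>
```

Since the viewBox matches the mm dimensions, user units are millimetres directly. The only transform is the Y-flip y_m = 245.817 − y_svg.

Shape 1 is a rectangle drawn with `<polygon>`. Its stroke #008000 means engrave at S366, F4186. After flipping Y the toolpath is (197.019,133.627) → (278.173,133.627) → (278.173,54.209) → (197.019,54.209) → (197.019,133.627), returning to the start.

Shape 2 is a line segment drawn with `<polyline>`. Its stroke #000000 means cut at S942, F1095. After flipping Y the toolpath is (107.849,139.412) → (221.713,129.593).

Shape 3 is a cubic bezier drawn with `<path>`. Its stroke #008000 means engrave at S366, F4186. After flipping Y the toolpath is (44.233,89.651) → (58.949,106.707) → (74.405,133.698) → (86.847,162.439) → (92.518,184.748) → (87.663,192.442).

Shape 4 is a rectangle drawn with `<path>`. Its stroke #000000 means cut at S942, F1095. After flipping Y the toolpath is (34.841,131.102) → (209.148,131.102) → (209.148,113.427) → (34.841,113.427) → (34.841,131.102), returning to the start.

Shape 5 is a quadratic bezier drawn with `<path>`. Its stroke #008000 means engrave at S366, F4186. After flipping Y the toolpath is (24.853,211.260) → (47.446,171.895) → (66.035,134.786) → (80.618,99.933) → (91.195,67.335) → (97.768,36.993).

Shape 6 is a quadratic bezier drawn with `<path>`. Its stroke #008000 means engrave at S366, F4186. After flipping Y the toolpath is (278.600,98.587) → (231.262,101.971) → (184.904,105.392) → (139.525,108.849) → (95.125,112.343) → (51.705,115.873).

Shape 7 is a circle drawn with `<circle>`. Its stroke #000000 means cut at S942, F1095. After flipping Y the toolpath is (114.365,78.433) → (109.418,93.658) → (96.466,103.068) → (80.458,103.068) → (67.506,93.658) → (62.559,78.433) → (67.506,63.208) → (80.458,53.798) → (96.466,53.798) → (109.418,63.208) → (114.365,78.433), returning to the start.

Shape 8 is a quadratic bezier drawn with `<path>`. Its stroke #000000 means cut at S942, F1095. After flipping Y the toolpath is (310.365,84.554) → (287.378,90.544) → (266.763,100.286) → (248.519,113.779) → (232.646,131.023) → (219.144,152.019).

(Gcodetools for Inkscape — laser output)
G21
G90
G0 X197.019 Y133.627
M3 S366
G1 X278.173 Y133.627 F4186
G1 X278.173 Y54.209
G1 X197.019 Y54.209
G1 X197.019 Y133.627
M5
G0 X107.849 Y139.412
M3 S942
G1 X221.713 Y129.593 F1095
M5
G0 X44.233 Y89.651
M3 S366
G1 X58.949 Y106.707 F4186
G1 X74.405 Y133.698
G1 X86.847 Y162.439
G1 X92.518 Y184.748
G1 X87.663 Y192.442
M5
G0 X34.841 Y131.102
M3 S942
G1 X209.148 Y131.102 F1095
G1 X209.148 Y113.427
G1 X34.841 Y113.427
G1 X34.841 Y131.102
M5
G0 X24.853 Y211.260
M3 S366
G1 X47.446 Y171.895 F4186
G1 X66.035 Y134.786
G1 X80.618 Y99.933
G1 X91.195 Y67.335
G1 X97.768 Y36.993
M5
G0 X278.600 Y98.587
M3 S366
G1 X231.262 Y101.971 F4186
G1 X184.904 Y105.392
G1 X139.525 Y108.849
G1 X95.125 Y112.343
G1 X51.705 Y115.873
M5
G0 X114.365 Y78.433
M3 S942
G1 X109.418 Y93.658 F1095
G1 X96.466 Y103.068
G1 X80.458 Y103.068
G1 X67.506 Y93.658
G1 X62.559 Y78.433
G1 X67.506 Y63.208
G1 X80.458 Y53.798
G1 X96.466 Y53.798
G1 X109.418 Y63.208
G1 X114.365 Y78.433
M5
G0 X310.365 Y84.554
M3 S942
G1 X287.378 Y90.544 F1095
G1 X266.763 Y100.286
G1 X248.519 Y113.779
G1 X232.646 Y131.023
G1 X219.144 Y152.019
M5
G0 X0.000 Y0.000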